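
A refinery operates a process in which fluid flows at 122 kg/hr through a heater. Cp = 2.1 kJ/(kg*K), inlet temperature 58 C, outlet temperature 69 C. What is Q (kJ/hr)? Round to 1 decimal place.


Q = m_dot * Cp * (T2 - T1)
Q = 122 * 2.1 * (69 - 58)
Q = 122 * 2.1 * 11
Q = 2818.2 kJ/hr


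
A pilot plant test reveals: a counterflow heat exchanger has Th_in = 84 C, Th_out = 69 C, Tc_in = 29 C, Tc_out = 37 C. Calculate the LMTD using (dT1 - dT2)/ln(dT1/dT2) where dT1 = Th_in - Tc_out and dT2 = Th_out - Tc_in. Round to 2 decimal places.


dT1 = Th_in - Tc_out = 84 - 37 = 47
dT2 = Th_out - Tc_in = 69 - 29 = 40
LMTD = (dT1 - dT2) / ln(dT1/dT2)
LMTD = (47 - 40) / ln(47/40)
LMTD = 43.41 K


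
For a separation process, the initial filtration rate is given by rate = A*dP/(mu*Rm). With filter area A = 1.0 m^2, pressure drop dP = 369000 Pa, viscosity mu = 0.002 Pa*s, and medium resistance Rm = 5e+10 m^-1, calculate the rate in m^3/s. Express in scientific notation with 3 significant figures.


rate = A * dP / (mu * Rm)
rate = 1.0 * 369000 / (0.002 * 5e+10)
rate = 369000.0 / 1.000e+08
rate = 3.69e-03 m^3/s


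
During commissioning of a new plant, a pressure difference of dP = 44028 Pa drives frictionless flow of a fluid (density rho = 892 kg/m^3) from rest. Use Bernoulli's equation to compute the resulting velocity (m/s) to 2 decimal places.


v = sqrt(2*dP/rho)
v = sqrt(2*44028/892)
v = sqrt(98.717489)
v = 9.94 m/s


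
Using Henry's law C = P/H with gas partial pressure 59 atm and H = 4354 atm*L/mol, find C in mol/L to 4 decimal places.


C = P / H
C = 59 / 4354
C = 0.0136 mol/L


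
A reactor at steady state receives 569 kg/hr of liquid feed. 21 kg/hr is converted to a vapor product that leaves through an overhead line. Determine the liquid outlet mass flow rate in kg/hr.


Steady-state mass balance on the main outlet: F_out = F_in - F_removed
F_out = 569 - 21
F_out = 548 kg/hr


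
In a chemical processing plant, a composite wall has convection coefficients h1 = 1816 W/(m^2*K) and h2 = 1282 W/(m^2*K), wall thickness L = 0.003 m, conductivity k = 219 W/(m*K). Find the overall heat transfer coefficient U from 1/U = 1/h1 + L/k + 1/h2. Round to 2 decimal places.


1/U = 1/h1 + L/k + 1/h2
1/U = 1/1816 + 0.003/219 + 1/1282
1/U = 0.0005506608 + 1.36986e-05 + 0.0007800312
1/U = 0.0013443906
U = 743.83 W/(m^2*K)


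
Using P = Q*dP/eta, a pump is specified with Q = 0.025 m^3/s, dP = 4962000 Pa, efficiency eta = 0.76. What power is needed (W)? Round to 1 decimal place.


P = Q * dP / eta
P = 0.025 * 4962000 / 0.76
P = 124050.0 / 0.76
P = 163223.7 W


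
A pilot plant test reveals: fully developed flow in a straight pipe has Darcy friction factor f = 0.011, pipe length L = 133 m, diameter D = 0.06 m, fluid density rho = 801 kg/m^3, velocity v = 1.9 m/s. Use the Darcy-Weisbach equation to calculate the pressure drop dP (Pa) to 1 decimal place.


dP = f * (L/D) * (rho*v^2/2)
dP = 0.011 * (133/0.06) * (801*1.9^2/2)
L/D = 2216.66666667
rho*v^2/2 = 801*3.61/2 = 1445.805
dP = 0.011 * 2216.66666667 * 1445.805
dP = 35253.5 Pa


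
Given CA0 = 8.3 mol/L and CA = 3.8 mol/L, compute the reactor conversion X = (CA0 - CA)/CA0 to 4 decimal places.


X = (CA0 - CA) / CA0
X = (8.3 - 3.8) / 8.3
X = 4.5 / 8.3
X = 0.5422


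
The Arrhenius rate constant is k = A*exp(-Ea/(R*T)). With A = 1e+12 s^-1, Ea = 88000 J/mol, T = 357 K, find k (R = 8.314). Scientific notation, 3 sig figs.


k = A * exp(-Ea/(R*T))
k = 1e+12 * exp(-88000 / (8.314 * 357))
k = 1e+12 * exp(-29.648617)
k = 1.33e-01


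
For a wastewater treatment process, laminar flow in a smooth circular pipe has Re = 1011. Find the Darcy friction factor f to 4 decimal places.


f = 64 / Re
f = 64 / 1011
f = 0.0633


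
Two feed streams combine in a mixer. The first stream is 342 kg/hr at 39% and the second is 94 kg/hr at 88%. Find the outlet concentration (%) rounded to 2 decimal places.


Mass balance on solute: F1*x1 + F2*x2 = F3*x3
F3 = F1 + F2 = 342 + 94 = 436 kg/hr
x3 = (F1*x1 + F2*x2)/F3
x3 = (342*0.39 + 94*0.88) / 436
x3 = 49.56%


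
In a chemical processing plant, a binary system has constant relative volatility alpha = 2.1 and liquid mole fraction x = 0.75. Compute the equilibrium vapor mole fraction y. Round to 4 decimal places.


y = alpha*x / (1 + (alpha-1)*x)
y = 2.1*0.75 / (1 + (2.1-1)*0.75)
y = 1.575 / (1 + 0.825)
y = 1.575 / 1.825
y = 0.8630


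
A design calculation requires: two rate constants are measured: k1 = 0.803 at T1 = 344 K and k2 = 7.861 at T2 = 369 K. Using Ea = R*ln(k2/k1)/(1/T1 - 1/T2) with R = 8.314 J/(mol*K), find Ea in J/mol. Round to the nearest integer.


Ea = R * ln(k2/k1) / (1/T1 - 1/T2)
ln(k2/k1) = ln(7.861/0.803) = 2.2813144
1/T1 - 1/T2 = 1/344 - 1/369 = 0.000196949644
Ea = 8.314 * 2.2813144 / 0.000196949644
Ea = 96303 J/mol


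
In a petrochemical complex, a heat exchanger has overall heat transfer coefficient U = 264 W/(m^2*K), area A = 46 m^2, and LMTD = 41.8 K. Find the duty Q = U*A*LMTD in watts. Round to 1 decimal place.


Q = U * A * LMTD
Q = 264 * 46 * 41.8
Q = 507619.2 W


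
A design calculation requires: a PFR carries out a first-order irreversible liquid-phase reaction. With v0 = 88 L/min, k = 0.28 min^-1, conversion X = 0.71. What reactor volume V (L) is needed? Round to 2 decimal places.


V = (v0/k) * ln(1/(1-X))
V = (88/0.28) * ln(1/(1-0.71))
V = 314.285714 * ln(3.448276)
V = 314.285714 * 1.237874
V = 389.05 L


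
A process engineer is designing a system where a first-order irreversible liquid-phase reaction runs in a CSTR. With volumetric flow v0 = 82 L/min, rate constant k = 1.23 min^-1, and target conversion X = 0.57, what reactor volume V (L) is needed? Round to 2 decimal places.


V = v0 * X / (k * (1 - X))
V = 82 * 0.57 / (1.23 * (1 - 0.57))
V = 46.74 / (1.23 * 0.43)
V = 46.74 / 0.5289
V = 88.37 L


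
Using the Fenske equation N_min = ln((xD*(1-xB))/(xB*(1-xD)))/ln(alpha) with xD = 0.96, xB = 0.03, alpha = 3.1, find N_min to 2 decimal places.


N_min = ln((xD*(1-xB))/(xB*(1-xD))) / ln(alpha)
Numerator inside ln: 0.9312 / 0.0012 = 776.0
ln(776.0) = 6.654153
ln(alpha) = ln(3.1) = 1.131402
N_min = 6.654153 / 1.131402 = 5.88


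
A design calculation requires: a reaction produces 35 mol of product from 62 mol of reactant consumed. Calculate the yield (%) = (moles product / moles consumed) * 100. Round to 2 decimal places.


Yield = (moles product / moles consumed) * 100%
Yield = (35 / 62) * 100
Yield = 0.5645 * 100
Yield = 56.45%


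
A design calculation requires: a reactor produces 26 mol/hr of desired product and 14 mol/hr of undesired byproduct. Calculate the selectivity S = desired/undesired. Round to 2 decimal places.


S = desired product rate / undesired product rate
S = 26 / 14
S = 1.86


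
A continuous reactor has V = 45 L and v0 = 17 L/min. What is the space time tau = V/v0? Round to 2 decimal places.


tau = V / v0
tau = 45 / 17
tau = 2.65 min


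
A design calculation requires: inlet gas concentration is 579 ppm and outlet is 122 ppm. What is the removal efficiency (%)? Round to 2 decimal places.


Efficiency = (G_in - G_out) / G_in * 100%
Efficiency = (579 - 122) / 579 * 100
Efficiency = 457 / 579 * 100
Efficiency = 78.93%


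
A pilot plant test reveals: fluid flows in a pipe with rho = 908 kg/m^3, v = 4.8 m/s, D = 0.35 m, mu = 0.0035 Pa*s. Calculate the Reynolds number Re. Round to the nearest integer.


Re = rho * v * D / mu
Re = 908 * 4.8 * 0.35 / 0.0035
Re = 1525.44 / 0.0035
Re = 435840


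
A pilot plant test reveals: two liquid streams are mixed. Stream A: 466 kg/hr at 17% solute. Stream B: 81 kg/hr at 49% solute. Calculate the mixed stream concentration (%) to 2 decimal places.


Mass balance on solute: F1*x1 + F2*x2 = F3*x3
F3 = F1 + F2 = 466 + 81 = 547 kg/hr
x3 = (F1*x1 + F2*x2)/F3
x3 = (466*0.17 + 81*0.49) / 547
x3 = 21.74%


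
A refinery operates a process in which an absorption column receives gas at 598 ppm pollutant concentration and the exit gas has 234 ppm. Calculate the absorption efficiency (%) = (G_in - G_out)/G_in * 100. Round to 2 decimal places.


Efficiency = (G_in - G_out) / G_in * 100%
Efficiency = (598 - 234) / 598 * 100
Efficiency = 364 / 598 * 100
Efficiency = 60.87%


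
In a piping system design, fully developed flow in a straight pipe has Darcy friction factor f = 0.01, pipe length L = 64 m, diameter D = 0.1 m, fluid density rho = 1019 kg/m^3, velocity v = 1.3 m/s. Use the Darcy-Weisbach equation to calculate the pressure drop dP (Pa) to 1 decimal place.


dP = f * (L/D) * (rho*v^2/2)
dP = 0.01 * (64/0.1) * (1019*1.3^2/2)
L/D = 640.0
rho*v^2/2 = 1019*1.69/2 = 861.055
dP = 0.01 * 640.0 * 861.055
dP = 5510.8 Pa


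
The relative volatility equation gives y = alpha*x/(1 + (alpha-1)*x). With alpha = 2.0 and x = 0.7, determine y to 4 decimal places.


y = alpha*x / (1 + (alpha-1)*x)
y = 2.0*0.7 / (1 + (2.0-1)*0.7)
y = 1.4 / (1 + 0.7)
y = 1.4 / 1.7
y = 0.8235


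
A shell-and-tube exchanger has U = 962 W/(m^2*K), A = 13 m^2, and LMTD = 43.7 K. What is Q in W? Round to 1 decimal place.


Q = U * A * LMTD
Q = 962 * 13 * 43.7
Q = 546512.2 W


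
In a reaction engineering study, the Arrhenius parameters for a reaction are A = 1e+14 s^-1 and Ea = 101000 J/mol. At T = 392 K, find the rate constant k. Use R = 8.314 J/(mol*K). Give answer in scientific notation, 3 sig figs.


k = A * exp(-Ea/(R*T))
k = 1e+14 * exp(-101000 / (8.314 * 392))
k = 1e+14 * exp(-30.990265)
k = 3.48e+00


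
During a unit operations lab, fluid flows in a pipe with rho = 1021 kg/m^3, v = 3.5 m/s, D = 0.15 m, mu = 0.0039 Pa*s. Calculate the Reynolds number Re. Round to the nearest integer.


Re = rho * v * D / mu
Re = 1021 * 3.5 * 0.15 / 0.0039
Re = 536.025 / 0.0039
Re = 137442


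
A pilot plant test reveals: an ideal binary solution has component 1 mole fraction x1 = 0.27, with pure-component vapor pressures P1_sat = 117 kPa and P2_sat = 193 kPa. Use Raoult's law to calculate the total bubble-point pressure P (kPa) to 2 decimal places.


P = x1*P1_sat + x2*P2_sat
x2 = 1 - x1 = 1 - 0.27 = 0.73
P = 0.27*117 + 0.73*193
P = 31.59 + 140.89
P = 172.48 kPa


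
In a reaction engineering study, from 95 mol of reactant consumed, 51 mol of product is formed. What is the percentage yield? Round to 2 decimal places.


Yield = (moles product / moles consumed) * 100%
Yield = (51 / 95) * 100
Yield = 0.5368 * 100
Yield = 53.68%


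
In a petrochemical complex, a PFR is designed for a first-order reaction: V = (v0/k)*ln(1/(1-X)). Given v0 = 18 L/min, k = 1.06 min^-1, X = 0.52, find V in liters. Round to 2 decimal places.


V = (v0/k) * ln(1/(1-X))
V = (18/1.06) * ln(1/(1-0.52))
V = 16.981132 * ln(2.083333)
V = 16.981132 * 0.733969
V = 12.46 L


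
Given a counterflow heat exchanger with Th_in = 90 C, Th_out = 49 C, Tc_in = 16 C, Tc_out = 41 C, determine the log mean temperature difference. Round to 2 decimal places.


dT1 = Th_in - Tc_out = 90 - 41 = 49
dT2 = Th_out - Tc_in = 49 - 16 = 33
LMTD = (dT1 - dT2) / ln(dT1/dT2)
LMTD = (49 - 33) / ln(49/33)
LMTD = 40.47 K


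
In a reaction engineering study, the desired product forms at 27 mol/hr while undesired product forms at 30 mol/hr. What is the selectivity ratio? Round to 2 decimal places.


S = desired product rate / undesired product rate
S = 27 / 30
S = 0.90


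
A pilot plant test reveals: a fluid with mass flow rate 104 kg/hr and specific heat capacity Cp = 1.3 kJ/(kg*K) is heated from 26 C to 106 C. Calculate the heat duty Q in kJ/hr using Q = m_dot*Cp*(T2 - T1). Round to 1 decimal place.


Q = m_dot * Cp * (T2 - T1)
Q = 104 * 1.3 * (106 - 26)
Q = 104 * 1.3 * 80
Q = 10816.0 kJ/hr


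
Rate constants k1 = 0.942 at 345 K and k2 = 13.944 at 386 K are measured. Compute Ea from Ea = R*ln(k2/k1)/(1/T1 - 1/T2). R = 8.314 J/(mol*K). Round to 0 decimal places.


Ea = R * ln(k2/k1) / (1/T1 - 1/T2)
ln(k2/k1) = ln(13.944/0.942) = 2.6947993
1/T1 - 1/T2 = 1/345 - 1/386 = 0.00030787715
Ea = 8.314 * 2.6947993 / 0.00030787715
Ea = 72771 J/mol


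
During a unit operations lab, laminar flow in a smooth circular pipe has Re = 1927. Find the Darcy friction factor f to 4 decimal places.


f = 64 / Re
f = 64 / 1927
f = 0.0332


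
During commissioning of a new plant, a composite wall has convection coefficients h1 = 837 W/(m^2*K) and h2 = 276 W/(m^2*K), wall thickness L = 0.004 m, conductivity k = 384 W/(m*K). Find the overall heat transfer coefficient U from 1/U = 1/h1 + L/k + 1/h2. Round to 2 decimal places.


1/U = 1/h1 + L/k + 1/h2
1/U = 1/837 + 0.004/384 + 1/276
1/U = 0.0011947431 + 1.04167e-05 + 0.0036231884
1/U = 0.0048283482
U = 207.11 W/(m^2*K)


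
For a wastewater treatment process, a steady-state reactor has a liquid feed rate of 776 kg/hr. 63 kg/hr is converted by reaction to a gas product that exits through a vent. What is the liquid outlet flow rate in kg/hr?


Steady-state mass balance on the main outlet: F_out = F_in - F_removed
F_out = 776 - 63
F_out = 713 kg/hr


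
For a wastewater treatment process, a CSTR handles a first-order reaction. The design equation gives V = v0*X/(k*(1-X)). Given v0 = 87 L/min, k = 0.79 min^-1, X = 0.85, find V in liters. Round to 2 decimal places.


V = v0 * X / (k * (1 - X))
V = 87 * 0.85 / (0.79 * (1 - 0.85))
V = 73.95 / (0.79 * 0.15)
V = 73.95 / 0.1185
V = 624.05 L


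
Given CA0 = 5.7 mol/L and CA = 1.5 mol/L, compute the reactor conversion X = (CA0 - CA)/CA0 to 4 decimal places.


X = (CA0 - CA) / CA0
X = (5.7 - 1.5) / 5.7
X = 4.2 / 5.7
X = 0.7368


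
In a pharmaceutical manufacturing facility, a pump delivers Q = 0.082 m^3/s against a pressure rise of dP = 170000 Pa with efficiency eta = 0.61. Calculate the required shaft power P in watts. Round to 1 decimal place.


P = Q * dP / eta
P = 0.082 * 170000 / 0.61
P = 13940.0 / 0.61
P = 22852.5 W


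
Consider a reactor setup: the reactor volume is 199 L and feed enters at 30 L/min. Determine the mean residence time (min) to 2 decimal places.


tau = V / v0
tau = 199 / 30
tau = 6.63 min


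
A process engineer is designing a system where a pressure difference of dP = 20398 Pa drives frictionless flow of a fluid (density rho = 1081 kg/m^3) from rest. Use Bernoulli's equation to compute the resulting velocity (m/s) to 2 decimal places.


v = sqrt(2*dP/rho)
v = sqrt(2*20398/1081)
v = sqrt(37.73913)
v = 6.14 m/s


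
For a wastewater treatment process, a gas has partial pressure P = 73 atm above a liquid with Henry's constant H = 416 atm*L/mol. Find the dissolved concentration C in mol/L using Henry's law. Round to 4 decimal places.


C = P / H
C = 73 / 416
C = 0.1755 mol/L


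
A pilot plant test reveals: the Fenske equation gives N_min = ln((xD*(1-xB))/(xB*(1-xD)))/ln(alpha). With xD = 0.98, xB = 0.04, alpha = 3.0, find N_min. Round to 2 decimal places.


N_min = ln((xD*(1-xB))/(xB*(1-xD))) / ln(alpha)
Numerator inside ln: 0.9408 / 0.0008 = 1176.0
ln(1176.0) = 7.069874
ln(alpha) = ln(3.0) = 1.098612
N_min = 7.069874 / 1.098612 = 6.44


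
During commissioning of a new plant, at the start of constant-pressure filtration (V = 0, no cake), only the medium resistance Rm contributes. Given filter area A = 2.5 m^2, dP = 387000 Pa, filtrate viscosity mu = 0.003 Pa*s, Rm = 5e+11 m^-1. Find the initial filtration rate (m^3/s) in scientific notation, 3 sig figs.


rate = A * dP / (mu * Rm)
rate = 2.5 * 387000 / (0.003 * 5e+11)
rate = 967500.0 / 1.500e+09
rate = 6.45e-04 m^3/s


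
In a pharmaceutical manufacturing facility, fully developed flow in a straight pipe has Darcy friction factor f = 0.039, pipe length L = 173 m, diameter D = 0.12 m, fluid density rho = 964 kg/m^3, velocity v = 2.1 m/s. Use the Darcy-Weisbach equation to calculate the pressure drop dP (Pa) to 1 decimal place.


dP = f * (L/D) * (rho*v^2/2)
dP = 0.039 * (173/0.12) * (964*2.1^2/2)
L/D = 1441.66666667
rho*v^2/2 = 964*4.41/2 = 2125.62
dP = 0.039 * 1441.66666667 * 2125.62
dP = 119513.0 Pa


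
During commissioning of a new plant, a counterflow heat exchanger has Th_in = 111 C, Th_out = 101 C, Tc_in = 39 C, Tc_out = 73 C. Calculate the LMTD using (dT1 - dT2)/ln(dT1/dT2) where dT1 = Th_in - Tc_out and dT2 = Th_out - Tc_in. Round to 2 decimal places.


dT1 = Th_in - Tc_out = 111 - 73 = 38
dT2 = Th_out - Tc_in = 101 - 39 = 62
LMTD = (dT1 - dT2) / ln(dT1/dT2)
LMTD = (38 - 62) / ln(38/62)
LMTD = 49.02 K


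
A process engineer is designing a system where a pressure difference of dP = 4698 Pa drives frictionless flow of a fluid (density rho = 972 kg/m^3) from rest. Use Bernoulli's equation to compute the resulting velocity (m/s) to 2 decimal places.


v = sqrt(2*dP/rho)
v = sqrt(2*4698/972)
v = sqrt(9.666667)
v = 3.11 m/s


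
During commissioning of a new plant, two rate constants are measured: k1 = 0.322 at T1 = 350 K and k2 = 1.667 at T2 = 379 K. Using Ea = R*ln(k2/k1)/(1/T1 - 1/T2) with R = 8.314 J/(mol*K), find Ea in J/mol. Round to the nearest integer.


Ea = R * ln(k2/k1) / (1/T1 - 1/T2)
ln(k2/k1) = ln(1.667/0.322) = 1.6442293
1/T1 - 1/T2 = 1/350 - 1/379 = 0.00021862043
Ea = 8.314 * 1.6442293 / 0.00021862043
Ea = 62529 J/mol


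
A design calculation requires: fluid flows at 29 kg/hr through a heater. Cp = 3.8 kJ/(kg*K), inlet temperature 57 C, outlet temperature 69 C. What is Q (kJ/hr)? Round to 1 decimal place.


Q = m_dot * Cp * (T2 - T1)
Q = 29 * 3.8 * (69 - 57)
Q = 29 * 3.8 * 12
Q = 1322.4 kJ/hr


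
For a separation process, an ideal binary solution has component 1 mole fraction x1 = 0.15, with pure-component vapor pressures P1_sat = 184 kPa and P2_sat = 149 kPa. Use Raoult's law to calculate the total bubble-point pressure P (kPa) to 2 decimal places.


P = x1*P1_sat + x2*P2_sat
x2 = 1 - x1 = 1 - 0.15 = 0.85
P = 0.15*184 + 0.85*149
P = 27.6 + 126.65
P = 154.25 kPa


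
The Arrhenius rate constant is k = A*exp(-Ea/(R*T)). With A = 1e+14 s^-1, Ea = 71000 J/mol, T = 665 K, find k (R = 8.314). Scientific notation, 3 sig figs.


k = A * exp(-Ea/(R*T))
k = 1e+14 * exp(-71000 / (8.314 * 665))
k = 1e+14 * exp(-12.841823)
k = 2.65e+08


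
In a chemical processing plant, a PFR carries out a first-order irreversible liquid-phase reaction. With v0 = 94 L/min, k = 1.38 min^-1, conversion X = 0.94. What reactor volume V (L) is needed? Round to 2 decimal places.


V = (v0/k) * ln(1/(1-X))
V = (94/1.38) * ln(1/(1-0.94))
V = 68.115942 * ln(16.666667)
V = 68.115942 * 2.813411
V = 191.64 L


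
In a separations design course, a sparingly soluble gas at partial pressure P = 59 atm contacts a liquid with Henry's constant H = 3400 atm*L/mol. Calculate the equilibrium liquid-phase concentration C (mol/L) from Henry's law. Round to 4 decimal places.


C = P / H
C = 59 / 3400
C = 0.0174 mol/L


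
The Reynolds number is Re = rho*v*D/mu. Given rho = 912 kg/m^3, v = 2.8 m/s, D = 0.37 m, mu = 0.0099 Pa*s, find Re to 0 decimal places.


Re = rho * v * D / mu
Re = 912 * 2.8 * 0.37 / 0.0099
Re = 944.832 / 0.0099
Re = 95438


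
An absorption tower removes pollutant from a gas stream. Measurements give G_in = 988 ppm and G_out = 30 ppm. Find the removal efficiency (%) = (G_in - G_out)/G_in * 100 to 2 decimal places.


Efficiency = (G_in - G_out) / G_in * 100%
Efficiency = (988 - 30) / 988 * 100
Efficiency = 958 / 988 * 100
Efficiency = 96.96%


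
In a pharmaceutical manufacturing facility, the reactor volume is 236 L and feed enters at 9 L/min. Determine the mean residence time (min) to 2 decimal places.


tau = V / v0
tau = 236 / 9
tau = 26.22 min


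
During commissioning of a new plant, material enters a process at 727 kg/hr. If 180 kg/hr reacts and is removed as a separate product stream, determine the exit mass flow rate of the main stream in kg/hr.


Steady-state mass balance on the main outlet: F_out = F_in - F_removed
F_out = 727 - 180
F_out = 547 kg/hr


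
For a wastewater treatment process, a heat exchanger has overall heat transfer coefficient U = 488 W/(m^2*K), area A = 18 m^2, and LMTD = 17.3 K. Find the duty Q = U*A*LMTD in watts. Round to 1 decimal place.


Q = U * A * LMTD
Q = 488 * 18 * 17.3
Q = 151963.2 W


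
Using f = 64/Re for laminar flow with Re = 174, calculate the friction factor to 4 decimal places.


f = 64 / Re
f = 64 / 174
f = 0.3678


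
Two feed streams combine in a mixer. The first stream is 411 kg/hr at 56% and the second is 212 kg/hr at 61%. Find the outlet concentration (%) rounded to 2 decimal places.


Mass balance on solute: F1*x1 + F2*x2 = F3*x3
F3 = F1 + F2 = 411 + 212 = 623 kg/hr
x3 = (F1*x1 + F2*x2)/F3
x3 = (411*0.56 + 212*0.61) / 623
x3 = 57.70%


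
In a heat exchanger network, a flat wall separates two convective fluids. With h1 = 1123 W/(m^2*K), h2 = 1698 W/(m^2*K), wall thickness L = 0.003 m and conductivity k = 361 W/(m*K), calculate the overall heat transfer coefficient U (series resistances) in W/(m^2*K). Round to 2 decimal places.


1/U = 1/h1 + L/k + 1/h2
1/U = 1/1123 + 0.003/361 + 1/1698
1/U = 0.000890472 + 8.3102e-06 + 0.0005889282
1/U = 0.0014877104
U = 672.17 W/(m^2*K)


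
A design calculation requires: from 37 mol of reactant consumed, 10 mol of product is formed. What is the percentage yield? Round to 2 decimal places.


Yield = (moles product / moles consumed) * 100%
Yield = (10 / 37) * 100
Yield = 0.2703 * 100
Yield = 27.03%


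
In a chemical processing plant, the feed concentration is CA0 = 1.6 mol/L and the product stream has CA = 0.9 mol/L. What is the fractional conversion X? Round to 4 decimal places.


X = (CA0 - CA) / CA0
X = (1.6 - 0.9) / 1.6
X = 0.7 / 1.6
X = 0.4375


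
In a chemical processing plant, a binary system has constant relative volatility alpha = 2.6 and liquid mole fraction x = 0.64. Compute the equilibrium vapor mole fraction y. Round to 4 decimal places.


y = alpha*x / (1 + (alpha-1)*x)
y = 2.6*0.64 / (1 + (2.6-1)*0.64)
y = 1.664 / (1 + 1.024)
y = 1.664 / 2.024
y = 0.8221


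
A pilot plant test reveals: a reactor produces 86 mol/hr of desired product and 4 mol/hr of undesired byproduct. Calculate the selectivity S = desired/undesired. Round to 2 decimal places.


S = desired product rate / undesired product rate
S = 86 / 4
S = 21.50


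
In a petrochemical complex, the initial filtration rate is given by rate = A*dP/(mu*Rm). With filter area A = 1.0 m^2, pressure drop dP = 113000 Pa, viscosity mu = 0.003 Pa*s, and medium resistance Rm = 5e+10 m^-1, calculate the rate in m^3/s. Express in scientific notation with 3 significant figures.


rate = A * dP / (mu * Rm)
rate = 1.0 * 113000 / (0.003 * 5e+10)
rate = 113000.0 / 1.500e+08
rate = 7.53e-04 m^3/s


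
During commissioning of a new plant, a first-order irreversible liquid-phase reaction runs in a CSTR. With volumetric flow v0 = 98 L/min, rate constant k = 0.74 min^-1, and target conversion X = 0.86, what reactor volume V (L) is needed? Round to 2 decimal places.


V = v0 * X / (k * (1 - X))
V = 98 * 0.86 / (0.74 * (1 - 0.86))
V = 84.28 / (0.74 * 0.14)
V = 84.28 / 0.1036
V = 813.51 L


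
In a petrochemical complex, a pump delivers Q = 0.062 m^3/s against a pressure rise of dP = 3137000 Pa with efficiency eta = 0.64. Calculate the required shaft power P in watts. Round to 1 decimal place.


P = Q * dP / eta
P = 0.062 * 3137000 / 0.64
P = 194494.0 / 0.64
P = 303896.9 W


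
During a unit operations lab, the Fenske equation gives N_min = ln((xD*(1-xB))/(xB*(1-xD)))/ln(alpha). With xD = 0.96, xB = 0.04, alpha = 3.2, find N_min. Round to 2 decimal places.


N_min = ln((xD*(1-xB))/(xB*(1-xD))) / ln(alpha)
Numerator inside ln: 0.9216 / 0.0016 = 576.0
ln(576.0) = 6.356108
ln(alpha) = ln(3.2) = 1.163151
N_min = 6.356108 / 1.163151 = 5.46


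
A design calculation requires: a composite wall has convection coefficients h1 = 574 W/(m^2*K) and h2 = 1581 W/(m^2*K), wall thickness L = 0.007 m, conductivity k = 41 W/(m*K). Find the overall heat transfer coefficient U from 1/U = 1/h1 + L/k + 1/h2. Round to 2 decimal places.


1/U = 1/h1 + L/k + 1/h2
1/U = 1/574 + 0.007/41 + 1/1581
1/U = 0.0017421603 + 0.0001707317 + 0.0006325111
1/U = 0.0025454031
U = 392.87 W/(m^2*K)


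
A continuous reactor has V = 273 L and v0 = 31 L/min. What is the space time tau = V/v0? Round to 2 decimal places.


tau = V / v0
tau = 273 / 31
tau = 8.81 min


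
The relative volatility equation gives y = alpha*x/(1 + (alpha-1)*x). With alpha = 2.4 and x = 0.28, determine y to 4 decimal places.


y = alpha*x / (1 + (alpha-1)*x)
y = 2.4*0.28 / (1 + (2.4-1)*0.28)
y = 0.672 / (1 + 0.392)
y = 0.672 / 1.392
y = 0.4828


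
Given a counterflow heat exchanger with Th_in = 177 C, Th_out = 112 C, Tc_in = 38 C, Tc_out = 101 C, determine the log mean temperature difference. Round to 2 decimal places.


dT1 = Th_in - Tc_out = 177 - 101 = 76
dT2 = Th_out - Tc_in = 112 - 38 = 74
LMTD = (dT1 - dT2) / ln(dT1/dT2)
LMTD = (76 - 74) / ln(76/74)
LMTD = 75.00 K


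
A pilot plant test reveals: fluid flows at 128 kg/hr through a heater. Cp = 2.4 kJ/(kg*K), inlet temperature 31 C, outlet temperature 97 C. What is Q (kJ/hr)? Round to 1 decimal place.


Q = m_dot * Cp * (T2 - T1)
Q = 128 * 2.4 * (97 - 31)
Q = 128 * 2.4 * 66
Q = 20275.2 kJ/hr


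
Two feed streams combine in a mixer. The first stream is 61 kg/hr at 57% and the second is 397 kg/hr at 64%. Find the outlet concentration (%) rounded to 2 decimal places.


Mass balance on solute: F1*x1 + F2*x2 = F3*x3
F3 = F1 + F2 = 61 + 397 = 458 kg/hr
x3 = (F1*x1 + F2*x2)/F3
x3 = (61*0.57 + 397*0.64) / 458
x3 = 63.07%


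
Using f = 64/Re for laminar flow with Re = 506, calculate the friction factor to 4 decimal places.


f = 64 / Re
f = 64 / 506
f = 0.1265


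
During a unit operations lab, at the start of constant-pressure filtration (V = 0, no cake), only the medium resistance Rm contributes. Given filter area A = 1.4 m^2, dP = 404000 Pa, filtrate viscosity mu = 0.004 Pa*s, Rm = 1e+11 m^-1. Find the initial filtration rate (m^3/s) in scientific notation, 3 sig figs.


rate = A * dP / (mu * Rm)
rate = 1.4 * 404000 / (0.004 * 1e+11)
rate = 565600.0 / 4.000e+08
rate = 1.41e-03 m^3/s


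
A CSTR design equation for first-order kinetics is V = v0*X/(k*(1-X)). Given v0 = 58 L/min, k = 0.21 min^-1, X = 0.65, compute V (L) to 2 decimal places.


V = v0 * X / (k * (1 - X))
V = 58 * 0.65 / (0.21 * (1 - 0.65))
V = 37.7 / (0.21 * 0.35)
V = 37.7 / 0.0735
V = 512.93 L


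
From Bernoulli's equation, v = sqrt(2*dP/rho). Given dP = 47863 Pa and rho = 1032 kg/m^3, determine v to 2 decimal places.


v = sqrt(2*dP/rho)
v = sqrt(2*47863/1032)
v = sqrt(92.757752)
v = 9.63 m/s


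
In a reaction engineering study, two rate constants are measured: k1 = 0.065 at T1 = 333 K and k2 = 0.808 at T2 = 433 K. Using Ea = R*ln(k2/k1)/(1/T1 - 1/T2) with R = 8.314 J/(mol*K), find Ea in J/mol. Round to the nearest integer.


Ea = R * ln(k2/k1) / (1/T1 - 1/T2)
ln(k2/k1) = ln(0.808/0.065) = 2.5201748
1/T1 - 1/T2 = 1/333 - 1/433 = 0.000693534181
Ea = 8.314 * 2.5201748 / 0.000693534181
Ea = 30212 J/mol


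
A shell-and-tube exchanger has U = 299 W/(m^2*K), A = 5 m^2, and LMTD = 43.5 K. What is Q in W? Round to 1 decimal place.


Q = U * A * LMTD
Q = 299 * 5 * 43.5
Q = 65032.5 W


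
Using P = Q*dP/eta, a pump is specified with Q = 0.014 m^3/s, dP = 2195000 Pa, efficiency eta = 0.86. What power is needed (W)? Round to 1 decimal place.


P = Q * dP / eta
P = 0.014 * 2195000 / 0.86
P = 30730.0 / 0.86
P = 35732.6 W


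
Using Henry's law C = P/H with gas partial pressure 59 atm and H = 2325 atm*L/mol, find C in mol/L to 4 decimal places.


C = P / H
C = 59 / 2325
C = 0.0254 mol/L


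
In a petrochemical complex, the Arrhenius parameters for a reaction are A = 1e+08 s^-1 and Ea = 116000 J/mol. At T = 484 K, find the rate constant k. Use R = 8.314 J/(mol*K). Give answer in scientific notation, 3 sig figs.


k = A * exp(-Ea/(R*T))
k = 1e+08 * exp(-116000 / (8.314 * 484))
k = 1e+08 * exp(-28.82721)
k = 3.02e-05


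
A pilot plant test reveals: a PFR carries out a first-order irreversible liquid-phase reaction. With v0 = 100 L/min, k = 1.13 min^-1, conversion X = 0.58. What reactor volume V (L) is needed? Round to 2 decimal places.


V = (v0/k) * ln(1/(1-X))
V = (100/1.13) * ln(1/(1-0.58))
V = 88.495575 * ln(2.380952)
V = 88.495575 * 0.8675
V = 76.77 L


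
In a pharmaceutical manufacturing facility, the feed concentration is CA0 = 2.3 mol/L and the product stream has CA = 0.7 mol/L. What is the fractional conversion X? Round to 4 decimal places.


X = (CA0 - CA) / CA0
X = (2.3 - 0.7) / 2.3
X = 1.6 / 2.3
X = 0.6957


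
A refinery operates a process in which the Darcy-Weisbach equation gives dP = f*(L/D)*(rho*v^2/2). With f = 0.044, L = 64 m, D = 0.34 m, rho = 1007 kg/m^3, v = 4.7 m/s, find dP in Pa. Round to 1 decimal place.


dP = f * (L/D) * (rho*v^2/2)
dP = 0.044 * (64/0.34) * (1007*4.7^2/2)
L/D = 188.23529412
rho*v^2/2 = 1007*22.09/2 = 11122.315
dP = 0.044 * 188.23529412 * 11122.315
dP = 92118.9 Pa


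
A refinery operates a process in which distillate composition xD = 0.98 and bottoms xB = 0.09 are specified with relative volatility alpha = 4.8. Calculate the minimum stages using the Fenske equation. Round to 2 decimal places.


N_min = ln((xD*(1-xB))/(xB*(1-xD))) / ln(alpha)
Numerator inside ln: 0.8918 / 0.0018 = 495.444444
ln(495.444444) = 6.205455
ln(alpha) = ln(4.8) = 1.568616
N_min = 6.205455 / 1.568616 = 3.96


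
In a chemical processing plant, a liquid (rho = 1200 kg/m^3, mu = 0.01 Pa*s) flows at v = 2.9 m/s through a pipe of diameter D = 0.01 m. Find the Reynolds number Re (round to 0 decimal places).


Re = rho * v * D / mu
Re = 1200 * 2.9 * 0.01 / 0.01
Re = 34.8 / 0.01
Re = 3480


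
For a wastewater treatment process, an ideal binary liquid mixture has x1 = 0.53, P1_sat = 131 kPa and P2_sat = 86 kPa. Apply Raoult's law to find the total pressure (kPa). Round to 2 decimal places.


P = x1*P1_sat + x2*P2_sat
x2 = 1 - x1 = 1 - 0.53 = 0.47
P = 0.53*131 + 0.47*86
P = 69.43 + 40.42
P = 109.85 kPa


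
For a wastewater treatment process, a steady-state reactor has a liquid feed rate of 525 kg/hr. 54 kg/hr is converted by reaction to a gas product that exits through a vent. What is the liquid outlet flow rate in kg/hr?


Steady-state mass balance on the main outlet: F_out = F_in - F_removed
F_out = 525 - 54
F_out = 471 kg/hr


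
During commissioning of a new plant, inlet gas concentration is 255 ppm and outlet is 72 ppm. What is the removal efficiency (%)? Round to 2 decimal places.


Efficiency = (G_in - G_out) / G_in * 100%
Efficiency = (255 - 72) / 255 * 100
Efficiency = 183 / 255 * 100
Efficiency = 71.76%


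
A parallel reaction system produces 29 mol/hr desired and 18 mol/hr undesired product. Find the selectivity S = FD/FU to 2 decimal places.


S = desired product rate / undesired product rate
S = 29 / 18
S = 1.61


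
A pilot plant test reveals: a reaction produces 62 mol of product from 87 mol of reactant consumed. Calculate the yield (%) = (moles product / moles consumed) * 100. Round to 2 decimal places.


Yield = (moles product / moles consumed) * 100%
Yield = (62 / 87) * 100
Yield = 0.7126 * 100
Yield = 71.26%


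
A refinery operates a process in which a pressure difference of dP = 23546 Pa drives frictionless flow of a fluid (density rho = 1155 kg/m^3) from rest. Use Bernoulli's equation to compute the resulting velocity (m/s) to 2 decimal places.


v = sqrt(2*dP/rho)
v = sqrt(2*23546/1155)
v = sqrt(40.772294)
v = 6.39 m/s


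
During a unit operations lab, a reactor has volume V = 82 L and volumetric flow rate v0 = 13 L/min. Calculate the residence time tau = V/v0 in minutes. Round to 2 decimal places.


tau = V / v0
tau = 82 / 13
tau = 6.31 min


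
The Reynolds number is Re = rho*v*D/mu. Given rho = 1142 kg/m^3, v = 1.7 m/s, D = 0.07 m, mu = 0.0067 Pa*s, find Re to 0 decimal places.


Re = rho * v * D / mu
Re = 1142 * 1.7 * 0.07 / 0.0067
Re = 135.898 / 0.0067
Re = 20283


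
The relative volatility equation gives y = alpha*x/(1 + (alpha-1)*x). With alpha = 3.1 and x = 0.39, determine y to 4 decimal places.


y = alpha*x / (1 + (alpha-1)*x)
y = 3.1*0.39 / (1 + (3.1-1)*0.39)
y = 1.209 / (1 + 0.819)
y = 1.209 / 1.819
y = 0.6647


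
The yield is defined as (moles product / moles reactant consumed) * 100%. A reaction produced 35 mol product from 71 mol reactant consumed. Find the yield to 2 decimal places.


Yield = (moles product / moles consumed) * 100%
Yield = (35 / 71) * 100
Yield = 0.493 * 100
Yield = 49.30%


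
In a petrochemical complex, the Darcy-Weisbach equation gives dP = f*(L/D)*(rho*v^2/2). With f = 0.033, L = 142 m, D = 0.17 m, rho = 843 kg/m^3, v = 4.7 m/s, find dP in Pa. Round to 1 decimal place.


dP = f * (L/D) * (rho*v^2/2)
dP = 0.033 * (142/0.17) * (843*4.7^2/2)
L/D = 835.29411765
rho*v^2/2 = 843*22.09/2 = 9310.935
dP = 0.033 * 835.29411765 * 9310.935
dP = 256653.2 Pa


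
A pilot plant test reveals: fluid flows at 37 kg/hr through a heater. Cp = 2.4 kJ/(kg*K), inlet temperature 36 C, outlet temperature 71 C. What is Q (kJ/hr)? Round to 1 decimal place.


Q = m_dot * Cp * (T2 - T1)
Q = 37 * 2.4 * (71 - 36)
Q = 37 * 2.4 * 35
Q = 3108.0 kJ/hr


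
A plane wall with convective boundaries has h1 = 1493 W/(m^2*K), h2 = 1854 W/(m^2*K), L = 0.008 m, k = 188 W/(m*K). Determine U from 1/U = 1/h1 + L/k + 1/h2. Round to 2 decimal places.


1/U = 1/h1 + L/k + 1/h2
1/U = 1/1493 + 0.008/188 + 1/1854
1/U = 0.0006697924 + 4.25532e-05 + 0.0005393743
1/U = 0.0012517199
U = 798.90 W/(m^2*K)


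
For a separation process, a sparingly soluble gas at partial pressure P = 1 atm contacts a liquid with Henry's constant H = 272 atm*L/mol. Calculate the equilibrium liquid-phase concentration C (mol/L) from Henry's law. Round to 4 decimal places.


C = P / H
C = 1 / 272
C = 0.0037 mol/L


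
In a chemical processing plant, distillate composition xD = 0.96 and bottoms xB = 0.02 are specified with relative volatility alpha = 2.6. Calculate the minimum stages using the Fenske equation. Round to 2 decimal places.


N_min = ln((xD*(1-xB))/(xB*(1-xD))) / ln(alpha)
Numerator inside ln: 0.9408 / 0.0008 = 1176.0
ln(1176.0) = 7.069874
ln(alpha) = ln(2.6) = 0.955511
N_min = 7.069874 / 0.955511 = 7.40


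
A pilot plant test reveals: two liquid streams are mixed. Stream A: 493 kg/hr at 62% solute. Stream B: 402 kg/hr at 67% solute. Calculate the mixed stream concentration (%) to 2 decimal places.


Mass balance on solute: F1*x1 + F2*x2 = F3*x3
F3 = F1 + F2 = 493 + 402 = 895 kg/hr
x3 = (F1*x1 + F2*x2)/F3
x3 = (493*0.62 + 402*0.67) / 895
x3 = 64.25%


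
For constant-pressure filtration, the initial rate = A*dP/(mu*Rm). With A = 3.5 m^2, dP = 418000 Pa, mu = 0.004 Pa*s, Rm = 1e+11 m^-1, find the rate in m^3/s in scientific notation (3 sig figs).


rate = A * dP / (mu * Rm)
rate = 3.5 * 418000 / (0.004 * 1e+11)
rate = 1463000.0 / 4.000e+08
rate = 3.66e-03 m^3/s


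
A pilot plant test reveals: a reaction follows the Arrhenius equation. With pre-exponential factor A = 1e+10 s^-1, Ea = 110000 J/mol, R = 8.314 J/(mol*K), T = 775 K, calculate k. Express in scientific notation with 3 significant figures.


k = A * exp(-Ea/(R*T))
k = 1e+10 * exp(-110000 / (8.314 * 775))
k = 1e+10 * exp(-17.071865)
k = 3.85e+02


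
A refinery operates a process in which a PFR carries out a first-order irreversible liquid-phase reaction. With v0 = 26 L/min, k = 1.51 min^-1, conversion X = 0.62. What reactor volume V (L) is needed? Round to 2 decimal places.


V = (v0/k) * ln(1/(1-X))
V = (26/1.51) * ln(1/(1-0.62))
V = 17.218543 * ln(2.631579)
V = 17.218543 * 0.967584
V = 16.66 L


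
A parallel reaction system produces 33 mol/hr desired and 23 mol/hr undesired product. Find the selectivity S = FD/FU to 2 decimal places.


S = desired product rate / undesired product rate
S = 33 / 23
S = 1.43


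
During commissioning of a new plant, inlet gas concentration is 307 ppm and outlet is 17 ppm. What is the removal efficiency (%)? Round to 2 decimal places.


Efficiency = (G_in - G_out) / G_in * 100%
Efficiency = (307 - 17) / 307 * 100
Efficiency = 290 / 307 * 100
Efficiency = 94.46%


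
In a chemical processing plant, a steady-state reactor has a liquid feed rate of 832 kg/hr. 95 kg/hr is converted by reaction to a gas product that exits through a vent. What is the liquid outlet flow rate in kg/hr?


Steady-state mass balance on the main outlet: F_out = F_in - F_removed
F_out = 832 - 95
F_out = 737 kg/hr


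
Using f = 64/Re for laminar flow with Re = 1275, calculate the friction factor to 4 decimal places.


f = 64 / Re
f = 64 / 1275
f = 0.0502


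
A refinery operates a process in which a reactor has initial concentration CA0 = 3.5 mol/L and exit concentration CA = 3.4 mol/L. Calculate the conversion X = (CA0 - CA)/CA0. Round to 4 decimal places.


X = (CA0 - CA) / CA0
X = (3.5 - 3.4) / 3.5
X = 0.1 / 3.5
X = 0.0286


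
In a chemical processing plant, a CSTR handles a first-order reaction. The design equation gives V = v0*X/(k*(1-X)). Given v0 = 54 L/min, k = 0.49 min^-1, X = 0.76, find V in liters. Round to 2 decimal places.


V = v0 * X / (k * (1 - X))
V = 54 * 0.76 / (0.49 * (1 - 0.76))
V = 41.04 / (0.49 * 0.24)
V = 41.04 / 0.1176
V = 348.98 L


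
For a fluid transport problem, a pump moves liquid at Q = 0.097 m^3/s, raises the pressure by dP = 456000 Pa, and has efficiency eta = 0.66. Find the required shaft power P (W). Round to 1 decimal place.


P = Q * dP / eta
P = 0.097 * 456000 / 0.66
P = 44232.0 / 0.66
P = 67018.2 W


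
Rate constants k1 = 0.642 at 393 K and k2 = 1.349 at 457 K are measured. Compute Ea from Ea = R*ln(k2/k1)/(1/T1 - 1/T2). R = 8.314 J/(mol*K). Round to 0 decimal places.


Ea = R * ln(k2/k1) / (1/T1 - 1/T2)
ln(k2/k1) = ln(1.349/0.642) = 0.7425306
1/T1 - 1/T2 = 1/393 - 1/457 = 0.000356345455
Ea = 8.314 * 0.7425306 / 0.000356345455
Ea = 17324 J/mol


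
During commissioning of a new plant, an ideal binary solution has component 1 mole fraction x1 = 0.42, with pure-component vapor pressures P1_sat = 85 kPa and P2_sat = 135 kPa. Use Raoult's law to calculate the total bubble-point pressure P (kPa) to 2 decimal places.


P = x1*P1_sat + x2*P2_sat
x2 = 1 - x1 = 1 - 0.42 = 0.58
P = 0.42*85 + 0.58*135
P = 35.7 + 78.3
P = 114.00 kPa


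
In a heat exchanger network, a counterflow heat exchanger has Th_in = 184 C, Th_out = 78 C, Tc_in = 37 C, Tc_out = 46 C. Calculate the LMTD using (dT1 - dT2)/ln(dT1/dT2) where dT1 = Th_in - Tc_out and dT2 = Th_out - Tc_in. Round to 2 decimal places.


dT1 = Th_in - Tc_out = 184 - 46 = 138
dT2 = Th_out - Tc_in = 78 - 37 = 41
LMTD = (dT1 - dT2) / ln(dT1/dT2)
LMTD = (138 - 41) / ln(138/41)
LMTD = 79.92 K


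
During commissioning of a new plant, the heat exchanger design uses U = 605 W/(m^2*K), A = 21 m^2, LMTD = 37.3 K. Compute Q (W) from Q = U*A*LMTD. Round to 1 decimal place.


Q = U * A * LMTD
Q = 605 * 21 * 37.3
Q = 473896.5 W


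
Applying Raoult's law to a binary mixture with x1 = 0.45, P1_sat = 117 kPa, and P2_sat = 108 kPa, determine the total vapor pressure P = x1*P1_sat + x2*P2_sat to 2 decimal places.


P = x1*P1_sat + x2*P2_sat
x2 = 1 - x1 = 1 - 0.45 = 0.55
P = 0.45*117 + 0.55*108
P = 52.65 + 59.4
P = 112.05 kPa


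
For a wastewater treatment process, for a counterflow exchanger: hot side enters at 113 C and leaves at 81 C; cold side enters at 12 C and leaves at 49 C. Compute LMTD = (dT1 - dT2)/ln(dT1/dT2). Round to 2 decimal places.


dT1 = Th_in - Tc_out = 113 - 49 = 64
dT2 = Th_out - Tc_in = 81 - 12 = 69
LMTD = (dT1 - dT2) / ln(dT1/dT2)
LMTD = (64 - 69) / ln(64/69)
LMTD = 66.47 K


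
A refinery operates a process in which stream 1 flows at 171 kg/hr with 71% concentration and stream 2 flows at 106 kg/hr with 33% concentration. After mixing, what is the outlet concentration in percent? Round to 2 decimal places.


Mass balance on solute: F1*x1 + F2*x2 = F3*x3
F3 = F1 + F2 = 171 + 106 = 277 kg/hr
x3 = (F1*x1 + F2*x2)/F3
x3 = (171*0.71 + 106*0.33) / 277
x3 = 56.46%
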